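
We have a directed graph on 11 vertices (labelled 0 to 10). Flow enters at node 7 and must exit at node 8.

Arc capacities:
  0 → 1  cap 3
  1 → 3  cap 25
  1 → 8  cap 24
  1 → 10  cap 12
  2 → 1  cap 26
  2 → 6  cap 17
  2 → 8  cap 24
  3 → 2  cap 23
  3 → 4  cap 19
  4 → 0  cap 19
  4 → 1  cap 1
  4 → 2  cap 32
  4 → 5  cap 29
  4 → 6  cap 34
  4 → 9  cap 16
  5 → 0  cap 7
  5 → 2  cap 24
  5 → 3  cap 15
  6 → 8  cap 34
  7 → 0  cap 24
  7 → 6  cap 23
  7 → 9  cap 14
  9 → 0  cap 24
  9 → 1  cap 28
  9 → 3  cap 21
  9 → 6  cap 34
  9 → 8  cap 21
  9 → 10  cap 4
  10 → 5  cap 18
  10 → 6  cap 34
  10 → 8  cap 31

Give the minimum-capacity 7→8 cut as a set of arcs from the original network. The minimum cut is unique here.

augment #1: 7→6→8 push 23
augment #2: 7→9→8 push 14
augment #3: 7→0→1→8 push 3
max flow = 40; residual-reachable set from 7 gives S-side
cut edges (S→T): {(0,1), (7,6), (7,9)} total cap 40

Min-cut arcs: {(0,1), (7,6), (7,9)} (total capacity 40)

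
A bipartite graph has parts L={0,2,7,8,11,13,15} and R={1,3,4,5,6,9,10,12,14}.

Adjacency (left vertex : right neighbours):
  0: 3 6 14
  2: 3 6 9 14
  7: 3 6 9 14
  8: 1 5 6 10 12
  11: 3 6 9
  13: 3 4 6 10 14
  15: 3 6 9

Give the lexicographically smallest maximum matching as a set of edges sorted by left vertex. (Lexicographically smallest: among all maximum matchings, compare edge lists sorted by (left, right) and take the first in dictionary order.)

|M| = 6 (so the lex-smallest maximum matching has 6 edges)
process left vertices in ascending order; for each, take the smallest-labelled available neighbour that still permits 6 edges overall, or leave it unmatched if none does
lex-smallest matching: {0-3, 2-6, 7-14, 8-1, 11-9, 13-4}

Lex-smallest maximum matching: {(0,3), (2,6), (7,14), (8,1), (11,9), (13,4)}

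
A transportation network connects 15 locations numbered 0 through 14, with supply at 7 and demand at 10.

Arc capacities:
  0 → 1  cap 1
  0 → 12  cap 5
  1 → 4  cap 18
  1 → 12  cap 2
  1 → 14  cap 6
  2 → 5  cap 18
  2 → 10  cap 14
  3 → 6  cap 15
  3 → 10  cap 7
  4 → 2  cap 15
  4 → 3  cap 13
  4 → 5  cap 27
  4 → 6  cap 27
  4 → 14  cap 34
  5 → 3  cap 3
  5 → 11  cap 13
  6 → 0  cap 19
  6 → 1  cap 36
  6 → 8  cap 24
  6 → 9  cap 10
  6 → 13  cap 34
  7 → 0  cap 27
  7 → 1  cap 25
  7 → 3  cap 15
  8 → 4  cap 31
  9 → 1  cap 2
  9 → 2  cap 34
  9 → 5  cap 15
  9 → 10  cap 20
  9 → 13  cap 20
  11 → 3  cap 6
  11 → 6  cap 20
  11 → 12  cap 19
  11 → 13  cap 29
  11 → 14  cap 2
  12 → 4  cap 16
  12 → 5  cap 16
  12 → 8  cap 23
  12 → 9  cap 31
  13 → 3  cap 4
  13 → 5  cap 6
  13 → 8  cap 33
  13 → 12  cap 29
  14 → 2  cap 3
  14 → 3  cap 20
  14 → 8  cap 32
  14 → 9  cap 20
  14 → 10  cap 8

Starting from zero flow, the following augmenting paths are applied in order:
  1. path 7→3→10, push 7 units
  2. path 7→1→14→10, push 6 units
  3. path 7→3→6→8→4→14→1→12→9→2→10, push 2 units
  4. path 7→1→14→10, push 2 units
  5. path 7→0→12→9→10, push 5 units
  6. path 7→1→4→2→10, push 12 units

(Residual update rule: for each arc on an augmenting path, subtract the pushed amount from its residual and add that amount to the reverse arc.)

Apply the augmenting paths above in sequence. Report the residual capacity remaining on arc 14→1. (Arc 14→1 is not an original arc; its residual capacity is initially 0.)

after path 1 (7→3→10, push 7): res(14,1)=0
after path 2 (7→1→14→10, push 6): res(14,1)=6
after path 3 (7→3→6→8→4→14→1→12→9→2→10, push 2): res(14,1)=4
after path 4 (7→1→14→10, push 2): res(14,1)=6
after path 5 (7→0→12→9→10, push 5): res(14,1)=6
after path 6 (7→1→4→2→10, push 12): res(14,1)=6

Residual capacity of (14,1): 6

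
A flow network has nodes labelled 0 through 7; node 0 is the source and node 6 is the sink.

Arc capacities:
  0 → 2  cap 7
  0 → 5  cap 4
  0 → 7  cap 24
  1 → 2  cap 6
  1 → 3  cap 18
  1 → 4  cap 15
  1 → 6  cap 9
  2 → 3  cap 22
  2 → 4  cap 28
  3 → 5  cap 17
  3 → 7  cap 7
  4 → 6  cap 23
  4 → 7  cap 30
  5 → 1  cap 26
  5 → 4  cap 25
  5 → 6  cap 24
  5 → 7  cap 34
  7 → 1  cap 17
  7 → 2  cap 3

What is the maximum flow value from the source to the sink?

augment #1: 0→5→6 bottleneck 4, total now 4
augment #2: 0→2→4→6 bottleneck 7, total now 11
augment #3: 0→7→1→6 bottleneck 9, total now 20
augment #4: 0→7→1→4→6 bottleneck 8, total now 28
augment #5: 0→7→2→4→6 bottleneck 3, total now 31

Maximum flow value: 31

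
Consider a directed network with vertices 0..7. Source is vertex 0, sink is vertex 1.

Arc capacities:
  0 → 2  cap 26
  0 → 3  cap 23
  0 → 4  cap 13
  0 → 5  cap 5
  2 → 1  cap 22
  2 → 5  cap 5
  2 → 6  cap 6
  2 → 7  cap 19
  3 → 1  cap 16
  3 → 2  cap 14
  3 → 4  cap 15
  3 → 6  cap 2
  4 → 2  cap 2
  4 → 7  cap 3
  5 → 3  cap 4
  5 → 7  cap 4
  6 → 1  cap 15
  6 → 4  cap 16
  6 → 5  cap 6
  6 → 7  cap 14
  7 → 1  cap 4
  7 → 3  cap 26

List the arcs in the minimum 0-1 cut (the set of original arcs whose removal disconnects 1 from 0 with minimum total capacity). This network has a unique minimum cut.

augment #1: 0→2→1 push 22
augment #2: 0→3→1 push 16
augment #3: 0→2→6→1 push 4
augment #4: 0→3→6→1 push 2
augment #5: 0→4→7→1 push 3
augment #6: 0→5→7→1 push 1
augment #7: 0→3→2→6→1 push 2
max flow = 50; residual-reachable set from 0 gives S-side
cut edges (S→T): {(2,1), (2,6), (3,1), (3,6), (7,1)} total cap 50

Min-cut arcs: {(2,1), (2,6), (3,1), (3,6), (7,1)} (total capacity 50)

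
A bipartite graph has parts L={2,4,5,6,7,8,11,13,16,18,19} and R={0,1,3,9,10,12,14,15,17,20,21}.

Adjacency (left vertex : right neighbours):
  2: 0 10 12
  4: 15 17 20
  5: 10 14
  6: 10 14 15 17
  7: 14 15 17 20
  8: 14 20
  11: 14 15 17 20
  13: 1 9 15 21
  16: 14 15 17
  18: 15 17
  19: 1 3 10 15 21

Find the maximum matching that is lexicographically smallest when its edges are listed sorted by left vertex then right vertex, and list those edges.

|M| = 8 (so the lex-smallest maximum matching has 8 edges)
process left vertices in ascending order; for each, take the smallest-labelled available neighbour that still permits 8 edges overall, or leave it unmatched if none does
lex-smallest matching: {2-0, 4-15, 5-10, 6-14, 7-17, 8-20, 13-1, 19-3}

Lex-smallest maximum matching: {(2,0), (4,15), (5,10), (6,14), (7,17), (8,20), (13,1), (19,3)}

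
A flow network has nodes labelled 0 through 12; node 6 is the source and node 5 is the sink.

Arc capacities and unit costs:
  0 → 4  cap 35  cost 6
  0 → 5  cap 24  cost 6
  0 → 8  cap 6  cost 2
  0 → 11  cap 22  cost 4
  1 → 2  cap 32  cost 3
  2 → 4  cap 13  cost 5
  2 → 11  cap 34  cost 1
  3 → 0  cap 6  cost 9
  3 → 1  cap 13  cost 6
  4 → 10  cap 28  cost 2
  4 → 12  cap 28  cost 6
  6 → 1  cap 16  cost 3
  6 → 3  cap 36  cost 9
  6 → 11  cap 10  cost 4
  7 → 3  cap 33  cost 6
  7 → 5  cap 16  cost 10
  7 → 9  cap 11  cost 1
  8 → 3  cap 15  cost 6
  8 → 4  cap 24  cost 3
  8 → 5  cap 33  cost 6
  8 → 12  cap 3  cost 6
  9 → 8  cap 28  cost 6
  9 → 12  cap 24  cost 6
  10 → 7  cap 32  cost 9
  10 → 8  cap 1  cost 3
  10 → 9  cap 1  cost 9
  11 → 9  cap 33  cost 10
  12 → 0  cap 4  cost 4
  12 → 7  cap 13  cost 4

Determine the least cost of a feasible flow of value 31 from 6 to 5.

Minimum cost for 31 units: 824

shortest-cost path #1: 6→1→2→4→10→8→5 push 1 @ unit cost 22 (adds 22)
shortest-cost path #2: 6→3→0→5 push 6 @ unit cost 24 (adds 144)
shortest-cost path #3: 6→11→9→8→5 push 10 @ unit cost 26 (adds 260)
shortest-cost path #4: 6→1→2→4→12→0→5 push 4 @ unit cost 27 (adds 108)
shortest-cost path #5: 6→1→2→11→9→8→5 push 10 @ unit cost 29 (adds 290)
total cost = 824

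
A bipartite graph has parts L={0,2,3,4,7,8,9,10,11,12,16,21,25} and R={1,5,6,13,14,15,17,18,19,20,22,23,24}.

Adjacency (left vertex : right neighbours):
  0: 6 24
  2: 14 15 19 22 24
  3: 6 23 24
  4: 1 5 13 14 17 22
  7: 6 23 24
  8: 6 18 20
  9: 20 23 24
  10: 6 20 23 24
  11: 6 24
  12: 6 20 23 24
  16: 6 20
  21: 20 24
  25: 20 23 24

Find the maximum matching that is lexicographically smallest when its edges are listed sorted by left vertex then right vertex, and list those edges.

Lex-smallest maximum matching: {(0,6), (2,14), (3,23), (4,1), (7,24), (8,18), (9,20)}

|M| = 7 (so the lex-smallest maximum matching has 7 edges)
process left vertices in ascending order; for each, take the smallest-labelled available neighbour that still permits 7 edges overall, or leave it unmatched if none does
lex-smallest matching: {0-6, 2-14, 3-23, 4-1, 7-24, 8-18, 9-20}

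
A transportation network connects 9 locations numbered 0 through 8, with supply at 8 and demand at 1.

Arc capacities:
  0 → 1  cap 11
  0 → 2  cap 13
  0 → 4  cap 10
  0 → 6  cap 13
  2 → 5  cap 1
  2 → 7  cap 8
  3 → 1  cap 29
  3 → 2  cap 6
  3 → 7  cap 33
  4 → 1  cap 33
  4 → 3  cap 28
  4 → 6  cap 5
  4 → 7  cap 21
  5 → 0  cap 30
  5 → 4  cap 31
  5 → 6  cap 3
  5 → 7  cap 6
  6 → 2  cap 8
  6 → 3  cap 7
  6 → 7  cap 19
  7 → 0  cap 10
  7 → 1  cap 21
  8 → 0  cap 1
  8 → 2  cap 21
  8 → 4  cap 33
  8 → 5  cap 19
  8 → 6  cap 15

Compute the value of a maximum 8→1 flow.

Maximum flow value: 77

augment #1: 8→0→1 bottleneck 1, total now 1
augment #2: 8→4→1 bottleneck 33, total now 34
augment #3: 8→2→7→1 bottleneck 8, total now 42
augment #4: 8→5→0→1 bottleneck 10, total now 52
augment #5: 8→5→7→1 bottleneck 6, total now 58
augment #6: 8→6→3→1 bottleneck 7, total now 65
augment #7: 8→6→7→1 bottleneck 7, total now 72
augment #8: 8→5→4→3→1 bottleneck 3, total now 75
augment #9: 8→2→5→4→3→1 bottleneck 1, total now 76
augment #10: 8→6→7→0→4→3→1 bottleneck 1, total now 77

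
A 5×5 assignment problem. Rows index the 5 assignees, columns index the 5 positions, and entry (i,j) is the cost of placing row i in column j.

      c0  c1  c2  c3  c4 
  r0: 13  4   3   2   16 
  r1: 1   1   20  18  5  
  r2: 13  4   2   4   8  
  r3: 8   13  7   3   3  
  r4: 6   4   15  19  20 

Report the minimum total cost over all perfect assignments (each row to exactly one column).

Minimum assignment cost: 12

optimal assignment: row0→col3 (cost 2), row1→col0 (cost 1), row2→col2 (cost 2), row3→col4 (cost 3), row4→col1 (cost 4)
total = 2 + 1 + 2 + 3 + 4 = 12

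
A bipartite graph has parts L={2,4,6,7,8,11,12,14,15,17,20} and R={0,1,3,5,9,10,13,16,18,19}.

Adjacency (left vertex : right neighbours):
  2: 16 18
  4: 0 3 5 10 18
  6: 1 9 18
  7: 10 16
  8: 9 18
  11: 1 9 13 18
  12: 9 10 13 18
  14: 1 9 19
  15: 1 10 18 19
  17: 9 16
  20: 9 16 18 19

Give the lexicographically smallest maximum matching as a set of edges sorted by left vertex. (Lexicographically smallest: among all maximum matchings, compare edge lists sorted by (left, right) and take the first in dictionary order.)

|M| = 8 (so the lex-smallest maximum matching has 8 edges)
process left vertices in ascending order; for each, take the smallest-labelled available neighbour that still permits 8 edges overall, or leave it unmatched if none does
lex-smallest matching: {2-16, 4-0, 6-1, 7-10, 8-9, 11-13, 12-18, 14-19}

Lex-smallest maximum matching: {(2,16), (4,0), (6,1), (7,10), (8,9), (11,13), (12,18), (14,19)}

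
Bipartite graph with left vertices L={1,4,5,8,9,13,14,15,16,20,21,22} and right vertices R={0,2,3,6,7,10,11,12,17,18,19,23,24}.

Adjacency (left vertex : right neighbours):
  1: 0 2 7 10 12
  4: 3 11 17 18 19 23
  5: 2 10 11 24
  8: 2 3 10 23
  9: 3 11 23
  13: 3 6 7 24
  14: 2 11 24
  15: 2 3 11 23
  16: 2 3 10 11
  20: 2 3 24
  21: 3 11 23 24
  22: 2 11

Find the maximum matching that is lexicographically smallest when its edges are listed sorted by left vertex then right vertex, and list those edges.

Lex-smallest maximum matching: {(1,0), (4,17), (5,2), (8,3), (9,11), (13,6), (14,24), (15,23), (16,10)}

|M| = 9 (so the lex-smallest maximum matching has 9 edges)
process left vertices in ascending order; for each, take the smallest-labelled available neighbour that still permits 9 edges overall, or leave it unmatched if none does
lex-smallest matching: {1-0, 4-17, 5-2, 8-3, 9-11, 13-6, 14-24, 15-23, 16-10}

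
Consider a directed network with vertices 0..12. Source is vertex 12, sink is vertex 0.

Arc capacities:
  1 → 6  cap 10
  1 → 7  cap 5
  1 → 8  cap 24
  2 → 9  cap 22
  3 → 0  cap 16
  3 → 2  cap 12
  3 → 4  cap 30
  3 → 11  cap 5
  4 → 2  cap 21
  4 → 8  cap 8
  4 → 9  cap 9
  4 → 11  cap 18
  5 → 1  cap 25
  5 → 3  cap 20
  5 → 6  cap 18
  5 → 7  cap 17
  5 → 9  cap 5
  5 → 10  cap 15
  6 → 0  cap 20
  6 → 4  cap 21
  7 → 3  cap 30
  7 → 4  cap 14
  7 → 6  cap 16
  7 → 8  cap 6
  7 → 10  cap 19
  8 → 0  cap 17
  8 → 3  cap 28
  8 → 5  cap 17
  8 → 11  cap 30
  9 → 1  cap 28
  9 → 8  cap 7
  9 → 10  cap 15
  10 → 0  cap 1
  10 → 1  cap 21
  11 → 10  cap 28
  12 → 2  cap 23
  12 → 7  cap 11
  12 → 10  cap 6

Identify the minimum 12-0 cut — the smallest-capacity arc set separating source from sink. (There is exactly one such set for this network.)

augment #1: 12→10→0 push 1
augment #2: 12→7→3→0 push 11
augment #3: 12→2→9→8→0 push 7
augment #4: 12→10→1→6→0 push 5
augment #5: 12→2→9→1→6→0 push 5
augment #6: 12→2→9→1→8→0 push 10
max flow = 39; residual-reachable set from 12 gives S-side
cut edges (S→T): {(2,9), (12,7), (12,10)} total cap 39

Min-cut arcs: {(2,9), (12,7), (12,10)} (total capacity 39)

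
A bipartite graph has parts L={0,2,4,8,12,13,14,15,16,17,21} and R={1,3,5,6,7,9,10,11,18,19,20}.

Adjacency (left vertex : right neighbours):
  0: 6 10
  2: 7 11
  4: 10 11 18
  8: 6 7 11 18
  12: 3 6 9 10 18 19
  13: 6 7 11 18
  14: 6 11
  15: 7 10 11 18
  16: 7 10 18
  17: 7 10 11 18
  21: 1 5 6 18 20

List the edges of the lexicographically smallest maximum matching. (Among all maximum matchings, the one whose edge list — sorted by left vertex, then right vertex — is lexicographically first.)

Lex-smallest maximum matching: {(0,6), (2,7), (4,10), (8,11), (12,3), (13,18), (21,1)}

|M| = 7 (so the lex-smallest maximum matching has 7 edges)
process left vertices in ascending order; for each, take the smallest-labelled available neighbour that still permits 7 edges overall, or leave it unmatched if none does
lex-smallest matching: {0-6, 2-7, 4-10, 8-11, 12-3, 13-18, 21-1}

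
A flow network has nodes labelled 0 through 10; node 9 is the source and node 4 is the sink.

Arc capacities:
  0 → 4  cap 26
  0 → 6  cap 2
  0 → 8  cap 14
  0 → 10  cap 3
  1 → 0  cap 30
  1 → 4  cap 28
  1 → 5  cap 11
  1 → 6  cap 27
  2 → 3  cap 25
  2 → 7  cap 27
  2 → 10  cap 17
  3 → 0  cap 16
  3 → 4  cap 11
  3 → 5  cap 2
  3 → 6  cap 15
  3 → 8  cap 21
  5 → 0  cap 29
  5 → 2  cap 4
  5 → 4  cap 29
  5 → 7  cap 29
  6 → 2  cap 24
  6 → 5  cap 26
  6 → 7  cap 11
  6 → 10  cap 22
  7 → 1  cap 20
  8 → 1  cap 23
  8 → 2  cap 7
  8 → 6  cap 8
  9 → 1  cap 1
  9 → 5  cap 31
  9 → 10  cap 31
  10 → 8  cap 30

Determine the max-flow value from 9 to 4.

Maximum flow value: 62

augment #1: 9→1→4 bottleneck 1, total now 1
augment #2: 9→5→4 bottleneck 29, total now 30
augment #3: 9→5→0→4 bottleneck 2, total now 32
augment #4: 9→10→8→1→4 bottleneck 23, total now 55
augment #5: 9→10→8→2→3→4 bottleneck 7, total now 62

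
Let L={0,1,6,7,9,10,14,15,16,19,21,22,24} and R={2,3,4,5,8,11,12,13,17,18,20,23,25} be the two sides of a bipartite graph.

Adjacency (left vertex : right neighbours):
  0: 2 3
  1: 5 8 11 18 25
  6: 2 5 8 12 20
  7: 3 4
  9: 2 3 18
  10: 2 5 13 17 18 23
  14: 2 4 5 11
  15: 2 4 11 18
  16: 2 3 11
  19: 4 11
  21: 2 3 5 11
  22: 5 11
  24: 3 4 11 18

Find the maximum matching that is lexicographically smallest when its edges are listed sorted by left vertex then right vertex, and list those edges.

|M| = 9 (so the lex-smallest maximum matching has 9 edges)
process left vertices in ascending order; for each, take the smallest-labelled available neighbour that still permits 9 edges overall, or leave it unmatched if none does
lex-smallest matching: {0-2, 1-8, 6-12, 7-3, 9-18, 10-13, 14-4, 15-11, 21-5}

Lex-smallest maximum matching: {(0,2), (1,8), (6,12), (7,3), (9,18), (10,13), (14,4), (15,11), (21,5)}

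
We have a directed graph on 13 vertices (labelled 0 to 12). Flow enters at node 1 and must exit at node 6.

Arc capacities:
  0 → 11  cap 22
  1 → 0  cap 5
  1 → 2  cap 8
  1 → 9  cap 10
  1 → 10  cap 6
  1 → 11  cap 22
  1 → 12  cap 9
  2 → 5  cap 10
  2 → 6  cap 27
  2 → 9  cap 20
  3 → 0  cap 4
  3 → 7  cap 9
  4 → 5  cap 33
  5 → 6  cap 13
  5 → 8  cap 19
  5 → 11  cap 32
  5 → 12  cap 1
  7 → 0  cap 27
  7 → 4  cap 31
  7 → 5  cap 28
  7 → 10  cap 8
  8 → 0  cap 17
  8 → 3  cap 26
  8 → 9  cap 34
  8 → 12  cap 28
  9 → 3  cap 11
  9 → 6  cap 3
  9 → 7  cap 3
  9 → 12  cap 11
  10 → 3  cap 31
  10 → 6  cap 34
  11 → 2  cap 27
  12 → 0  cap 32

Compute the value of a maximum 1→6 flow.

augment #1: 1→2→6 bottleneck 8, total now 8
augment #2: 1→9→6 bottleneck 3, total now 11
augment #3: 1→10→6 bottleneck 6, total now 17
augment #4: 1→11→2→6 bottleneck 19, total now 36
augment #5: 1→9→7→5→6 bottleneck 3, total now 39
augment #6: 1→11→2→5→6 bottleneck 3, total now 42
augment #7: 1→0→11→2→5→6 bottleneck 5, total now 47
augment #8: 1→9→3→7→5→6 bottleneck 2, total now 49
augment #9: 1→9→3→7→10→6 bottleneck 2, total now 51

Maximum flow value: 51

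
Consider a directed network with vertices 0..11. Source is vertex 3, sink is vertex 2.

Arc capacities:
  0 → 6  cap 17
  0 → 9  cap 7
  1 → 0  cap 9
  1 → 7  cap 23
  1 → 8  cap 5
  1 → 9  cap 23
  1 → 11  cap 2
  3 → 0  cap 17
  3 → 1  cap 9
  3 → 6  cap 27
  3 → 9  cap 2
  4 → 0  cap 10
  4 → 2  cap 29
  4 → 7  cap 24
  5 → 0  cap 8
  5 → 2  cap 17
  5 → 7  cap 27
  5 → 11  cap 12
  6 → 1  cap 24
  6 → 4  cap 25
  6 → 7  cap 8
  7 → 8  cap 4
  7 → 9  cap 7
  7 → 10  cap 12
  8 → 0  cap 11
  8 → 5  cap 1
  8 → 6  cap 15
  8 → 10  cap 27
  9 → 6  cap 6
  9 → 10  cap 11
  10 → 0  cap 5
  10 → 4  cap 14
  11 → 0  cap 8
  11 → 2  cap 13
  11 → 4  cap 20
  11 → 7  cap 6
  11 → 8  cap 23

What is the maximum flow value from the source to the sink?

augment #1: 3→1→11→2 bottleneck 2, total now 2
augment #2: 3→6→4→2 bottleneck 25, total now 27
augment #3: 3→1→8→5→2 bottleneck 1, total now 28
augment #4: 3→9→10→4→2 bottleneck 2, total now 30
augment #5: 3→0→9→10→4→2 bottleneck 2, total now 32

Maximum flow value: 32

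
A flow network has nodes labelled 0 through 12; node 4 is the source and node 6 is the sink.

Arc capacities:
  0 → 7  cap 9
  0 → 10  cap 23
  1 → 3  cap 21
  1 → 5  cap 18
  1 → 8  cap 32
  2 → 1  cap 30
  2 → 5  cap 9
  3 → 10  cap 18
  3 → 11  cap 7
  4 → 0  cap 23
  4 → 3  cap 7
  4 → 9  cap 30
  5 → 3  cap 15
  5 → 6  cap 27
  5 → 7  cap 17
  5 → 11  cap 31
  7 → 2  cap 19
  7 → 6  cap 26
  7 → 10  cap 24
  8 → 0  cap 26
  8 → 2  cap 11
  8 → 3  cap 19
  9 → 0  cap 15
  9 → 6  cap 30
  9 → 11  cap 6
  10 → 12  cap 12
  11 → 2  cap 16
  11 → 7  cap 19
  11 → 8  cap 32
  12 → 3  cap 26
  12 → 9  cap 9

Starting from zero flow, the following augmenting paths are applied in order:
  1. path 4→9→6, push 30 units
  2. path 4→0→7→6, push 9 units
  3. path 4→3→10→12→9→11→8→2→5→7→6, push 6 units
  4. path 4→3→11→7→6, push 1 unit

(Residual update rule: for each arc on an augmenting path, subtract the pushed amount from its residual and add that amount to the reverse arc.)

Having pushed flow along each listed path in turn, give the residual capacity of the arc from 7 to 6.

after path 1 (4→9→6, push 30): res(7,6)=26
after path 2 (4→0→7→6, push 9): res(7,6)=17
after path 3 (4→3→10→12→9→11→8→2→5→7→6, push 6): res(7,6)=11
after path 4 (4→3→11→7→6, push 1): res(7,6)=10

Residual capacity of (7,6): 10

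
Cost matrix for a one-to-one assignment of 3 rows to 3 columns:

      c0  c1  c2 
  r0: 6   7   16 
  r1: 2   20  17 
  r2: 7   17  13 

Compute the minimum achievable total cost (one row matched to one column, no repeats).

Minimum assignment cost: 22

optimal assignment: row0→col1 (cost 7), row1→col0 (cost 2), row2→col2 (cost 13)
total = 7 + 2 + 13 = 22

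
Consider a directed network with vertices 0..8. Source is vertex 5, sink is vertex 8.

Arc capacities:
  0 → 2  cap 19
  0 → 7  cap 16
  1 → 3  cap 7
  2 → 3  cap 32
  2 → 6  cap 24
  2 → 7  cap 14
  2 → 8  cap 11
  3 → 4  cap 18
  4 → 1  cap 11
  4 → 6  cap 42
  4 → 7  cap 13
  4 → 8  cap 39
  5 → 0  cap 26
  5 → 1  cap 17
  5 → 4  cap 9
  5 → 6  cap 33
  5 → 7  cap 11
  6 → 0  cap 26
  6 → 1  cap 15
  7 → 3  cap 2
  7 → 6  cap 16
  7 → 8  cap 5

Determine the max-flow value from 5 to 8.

augment #1: 5→4→8 bottleneck 9, total now 9
augment #2: 5→7→8 bottleneck 5, total now 14
augment #3: 5→0→2→8 bottleneck 11, total now 25
augment #4: 5→1→3→4→8 bottleneck 7, total now 32
augment #5: 5→7→3→4→8 bottleneck 2, total now 34
augment #6: 5→0→2→3→4→8 bottleneck 8, total now 42

Maximum flow value: 42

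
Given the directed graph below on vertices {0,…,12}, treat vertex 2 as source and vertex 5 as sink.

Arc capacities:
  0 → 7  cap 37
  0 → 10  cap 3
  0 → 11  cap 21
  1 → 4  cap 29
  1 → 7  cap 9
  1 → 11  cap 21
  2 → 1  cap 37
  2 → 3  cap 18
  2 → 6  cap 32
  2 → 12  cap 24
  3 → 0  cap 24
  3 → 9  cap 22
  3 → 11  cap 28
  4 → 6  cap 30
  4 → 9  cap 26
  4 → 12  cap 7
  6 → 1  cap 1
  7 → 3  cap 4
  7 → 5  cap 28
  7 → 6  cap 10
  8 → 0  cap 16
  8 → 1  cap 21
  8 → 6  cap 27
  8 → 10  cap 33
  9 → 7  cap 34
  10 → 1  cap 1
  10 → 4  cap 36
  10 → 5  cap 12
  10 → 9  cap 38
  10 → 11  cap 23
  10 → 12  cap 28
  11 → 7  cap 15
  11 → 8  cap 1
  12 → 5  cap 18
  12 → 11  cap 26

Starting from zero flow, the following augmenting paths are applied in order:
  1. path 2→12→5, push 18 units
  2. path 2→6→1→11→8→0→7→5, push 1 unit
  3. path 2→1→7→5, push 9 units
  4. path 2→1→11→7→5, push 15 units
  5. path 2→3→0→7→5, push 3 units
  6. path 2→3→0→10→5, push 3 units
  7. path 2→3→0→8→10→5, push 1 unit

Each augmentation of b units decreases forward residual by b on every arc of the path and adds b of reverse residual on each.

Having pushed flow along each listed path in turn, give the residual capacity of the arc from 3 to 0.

Residual capacity of (3,0): 17

after path 1 (2→12→5, push 18): res(3,0)=24
after path 2 (2→6→1→11→8→0→7→5, push 1): res(3,0)=24
after path 3 (2→1→7→5, push 9): res(3,0)=24
after path 4 (2→1→11→7→5, push 15): res(3,0)=24
after path 5 (2→3→0→7→5, push 3): res(3,0)=21
after path 6 (2→3→0→10→5, push 3): res(3,0)=18
after path 7 (2→3→0→8→10→5, push 1): res(3,0)=17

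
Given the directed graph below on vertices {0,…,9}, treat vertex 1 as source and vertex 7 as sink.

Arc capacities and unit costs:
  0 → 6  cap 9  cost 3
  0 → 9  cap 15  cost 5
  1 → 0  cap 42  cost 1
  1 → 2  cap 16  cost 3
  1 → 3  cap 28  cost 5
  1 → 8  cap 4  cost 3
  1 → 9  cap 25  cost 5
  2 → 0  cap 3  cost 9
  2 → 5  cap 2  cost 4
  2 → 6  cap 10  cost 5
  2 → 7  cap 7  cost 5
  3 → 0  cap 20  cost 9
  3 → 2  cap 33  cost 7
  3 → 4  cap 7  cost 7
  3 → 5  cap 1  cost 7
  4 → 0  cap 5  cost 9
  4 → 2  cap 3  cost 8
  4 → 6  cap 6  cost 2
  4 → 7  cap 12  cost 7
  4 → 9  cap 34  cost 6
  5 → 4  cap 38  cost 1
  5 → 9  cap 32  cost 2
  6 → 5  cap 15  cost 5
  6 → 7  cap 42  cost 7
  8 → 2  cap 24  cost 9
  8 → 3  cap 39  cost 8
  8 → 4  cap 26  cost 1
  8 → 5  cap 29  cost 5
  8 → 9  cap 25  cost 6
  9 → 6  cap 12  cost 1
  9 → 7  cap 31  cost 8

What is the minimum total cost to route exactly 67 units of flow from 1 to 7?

shortest-cost path #1: 1→2→7 push 7 @ unit cost 8 (adds 56)
shortest-cost path #2: 1→8→4→7 push 4 @ unit cost 11 (adds 44)
shortest-cost path #3: 1→0→6→7 push 9 @ unit cost 11 (adds 99)
shortest-cost path #4: 1→9→7 push 25 @ unit cost 13 (adds 325)
shortest-cost path #5: 1→0→9→7 push 6 @ unit cost 14 (adds 84)
shortest-cost path #6: 1→0→9→6→7 push 9 @ unit cost 14 (adds 126)
shortest-cost path #7: 1→2→6→7 push 7 @ unit cost 15 (adds 105)
total cost = 839

Minimum cost for 67 units: 839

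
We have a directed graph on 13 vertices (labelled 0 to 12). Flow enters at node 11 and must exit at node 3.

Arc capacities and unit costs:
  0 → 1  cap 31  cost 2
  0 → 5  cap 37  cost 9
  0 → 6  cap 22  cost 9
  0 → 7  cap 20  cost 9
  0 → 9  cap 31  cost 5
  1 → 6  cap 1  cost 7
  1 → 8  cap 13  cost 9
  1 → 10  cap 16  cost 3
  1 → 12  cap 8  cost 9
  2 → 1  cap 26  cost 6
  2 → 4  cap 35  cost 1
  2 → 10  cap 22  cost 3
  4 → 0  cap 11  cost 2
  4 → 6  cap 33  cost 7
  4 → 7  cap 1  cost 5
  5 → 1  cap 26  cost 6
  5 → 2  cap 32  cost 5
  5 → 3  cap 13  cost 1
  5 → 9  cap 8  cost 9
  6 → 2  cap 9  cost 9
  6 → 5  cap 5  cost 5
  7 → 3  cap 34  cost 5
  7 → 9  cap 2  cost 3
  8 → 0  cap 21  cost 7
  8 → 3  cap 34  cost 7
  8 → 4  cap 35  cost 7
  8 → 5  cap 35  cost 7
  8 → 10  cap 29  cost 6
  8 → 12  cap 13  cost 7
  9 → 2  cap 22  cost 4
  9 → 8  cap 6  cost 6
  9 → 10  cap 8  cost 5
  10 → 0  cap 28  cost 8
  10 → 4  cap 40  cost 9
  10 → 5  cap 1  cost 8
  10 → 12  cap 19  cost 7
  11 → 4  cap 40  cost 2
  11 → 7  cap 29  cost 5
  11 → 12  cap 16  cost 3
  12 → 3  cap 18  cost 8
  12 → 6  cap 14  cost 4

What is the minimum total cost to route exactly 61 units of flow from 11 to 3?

Minimum cost for 61 units: 700

shortest-cost path #1: 11→7→3 push 29 @ unit cost 10 (adds 290)
shortest-cost path #2: 11→12→3 push 16 @ unit cost 11 (adds 176)
shortest-cost path #3: 11→4→7→3 push 1 @ unit cost 12 (adds 12)
shortest-cost path #4: 11→4→0→5→3 push 11 @ unit cost 14 (adds 154)
shortest-cost path #5: 11→4→6→5→3 push 2 @ unit cost 15 (adds 30)
shortest-cost path #6: 11→4→6→5→0→7→3 push 2 @ unit cost 19 (adds 38)
total cost = 700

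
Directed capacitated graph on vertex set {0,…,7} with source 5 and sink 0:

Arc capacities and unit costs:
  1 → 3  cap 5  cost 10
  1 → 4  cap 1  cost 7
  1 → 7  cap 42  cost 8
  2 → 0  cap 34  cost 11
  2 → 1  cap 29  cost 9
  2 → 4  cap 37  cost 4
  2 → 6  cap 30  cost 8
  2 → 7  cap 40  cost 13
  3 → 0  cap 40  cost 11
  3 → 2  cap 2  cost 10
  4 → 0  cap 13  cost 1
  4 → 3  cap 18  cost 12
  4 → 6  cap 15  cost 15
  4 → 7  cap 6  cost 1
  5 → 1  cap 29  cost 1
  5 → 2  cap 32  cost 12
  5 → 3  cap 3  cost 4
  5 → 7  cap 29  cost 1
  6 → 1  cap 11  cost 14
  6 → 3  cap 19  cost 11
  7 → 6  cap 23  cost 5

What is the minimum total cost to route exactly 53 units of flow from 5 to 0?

Minimum cost for 53 units: 1164

shortest-cost path #1: 5→1→4→0 push 1 @ unit cost 9 (adds 9)
shortest-cost path #2: 5→3→0 push 3 @ unit cost 15 (adds 45)
shortest-cost path #3: 5→2→4→0 push 12 @ unit cost 17 (adds 204)
shortest-cost path #4: 5→1→3→0 push 5 @ unit cost 22 (adds 110)
shortest-cost path #5: 5→2→0 push 20 @ unit cost 23 (adds 460)
shortest-cost path #6: 5→7→6→3→0 push 12 @ unit cost 28 (adds 336)
total cost = 1164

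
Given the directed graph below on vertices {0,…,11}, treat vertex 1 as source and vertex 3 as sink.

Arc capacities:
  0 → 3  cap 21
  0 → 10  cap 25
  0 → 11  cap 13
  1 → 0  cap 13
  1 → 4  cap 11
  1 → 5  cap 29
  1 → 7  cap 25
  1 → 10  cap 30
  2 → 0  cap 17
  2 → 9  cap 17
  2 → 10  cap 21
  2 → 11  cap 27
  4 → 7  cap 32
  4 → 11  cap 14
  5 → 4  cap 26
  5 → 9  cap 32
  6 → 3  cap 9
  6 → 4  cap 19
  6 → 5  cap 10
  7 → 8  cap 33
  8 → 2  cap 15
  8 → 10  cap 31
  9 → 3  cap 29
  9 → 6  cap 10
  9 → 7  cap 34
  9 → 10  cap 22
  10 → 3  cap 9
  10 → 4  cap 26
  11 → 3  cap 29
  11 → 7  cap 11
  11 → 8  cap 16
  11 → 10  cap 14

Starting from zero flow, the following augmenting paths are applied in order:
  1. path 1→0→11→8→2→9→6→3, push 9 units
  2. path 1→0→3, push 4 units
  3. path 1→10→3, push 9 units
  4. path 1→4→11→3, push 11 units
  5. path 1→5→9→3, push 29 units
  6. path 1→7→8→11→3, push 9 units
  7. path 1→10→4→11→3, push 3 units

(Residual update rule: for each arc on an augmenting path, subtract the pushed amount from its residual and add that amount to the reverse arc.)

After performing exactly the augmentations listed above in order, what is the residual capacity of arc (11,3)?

after path 1 (1→0→11→8→2→9→6→3, push 9): res(11,3)=29
after path 2 (1→0→3, push 4): res(11,3)=29
after path 3 (1→10→3, push 9): res(11,3)=29
after path 4 (1→4→11→3, push 11): res(11,3)=18
after path 5 (1→5→9→3, push 29): res(11,3)=18
after path 6 (1→7→8→11→3, push 9): res(11,3)=9
after path 7 (1→10→4→11→3, push 3): res(11,3)=6

Residual capacity of (11,3): 6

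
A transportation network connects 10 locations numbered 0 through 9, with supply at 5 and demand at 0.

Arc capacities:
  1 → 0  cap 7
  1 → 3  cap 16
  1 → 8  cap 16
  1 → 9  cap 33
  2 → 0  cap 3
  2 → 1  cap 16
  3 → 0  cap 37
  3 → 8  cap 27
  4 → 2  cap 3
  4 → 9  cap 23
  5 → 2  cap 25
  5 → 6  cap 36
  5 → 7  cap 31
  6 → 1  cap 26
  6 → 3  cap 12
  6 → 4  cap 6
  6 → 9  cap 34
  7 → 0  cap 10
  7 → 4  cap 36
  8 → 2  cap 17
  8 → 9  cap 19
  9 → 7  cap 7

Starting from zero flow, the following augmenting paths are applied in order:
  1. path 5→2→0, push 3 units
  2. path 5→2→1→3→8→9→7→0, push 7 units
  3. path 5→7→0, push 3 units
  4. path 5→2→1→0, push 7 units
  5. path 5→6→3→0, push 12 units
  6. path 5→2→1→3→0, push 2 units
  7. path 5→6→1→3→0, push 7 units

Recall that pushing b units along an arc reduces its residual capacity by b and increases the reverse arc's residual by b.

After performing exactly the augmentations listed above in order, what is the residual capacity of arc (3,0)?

Residual capacity of (3,0): 16

after path 1 (5→2→0, push 3): res(3,0)=37
after path 2 (5→2→1→3→8→9→7→0, push 7): res(3,0)=37
after path 3 (5→7→0, push 3): res(3,0)=37
after path 4 (5→2→1→0, push 7): res(3,0)=37
after path 5 (5→6→3→0, push 12): res(3,0)=25
after path 6 (5→2→1→3→0, push 2): res(3,0)=23
after path 7 (5→6→1→3→0, push 7): res(3,0)=16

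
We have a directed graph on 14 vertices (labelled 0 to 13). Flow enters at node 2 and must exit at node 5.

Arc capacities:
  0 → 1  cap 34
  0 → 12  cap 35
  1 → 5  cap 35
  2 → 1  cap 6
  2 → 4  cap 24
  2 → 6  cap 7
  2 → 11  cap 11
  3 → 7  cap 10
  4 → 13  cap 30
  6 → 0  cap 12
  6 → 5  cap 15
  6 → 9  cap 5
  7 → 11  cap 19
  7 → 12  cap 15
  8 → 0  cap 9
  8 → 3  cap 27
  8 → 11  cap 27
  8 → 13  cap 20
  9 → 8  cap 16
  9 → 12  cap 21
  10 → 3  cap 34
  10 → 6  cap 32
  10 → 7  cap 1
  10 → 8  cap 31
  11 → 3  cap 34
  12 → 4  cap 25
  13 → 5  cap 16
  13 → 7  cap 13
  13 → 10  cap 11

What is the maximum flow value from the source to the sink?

augment #1: 2→1→5 bottleneck 6, total now 6
augment #2: 2→6→5 bottleneck 7, total now 13
augment #3: 2→4→13→5 bottleneck 16, total now 29
augment #4: 2→4→13→10→6→5 bottleneck 8, total now 37
augment #5: 2→11→3→7→12→4→13→10→6→0→1→5 bottleneck 3, total now 40

Maximum flow value: 40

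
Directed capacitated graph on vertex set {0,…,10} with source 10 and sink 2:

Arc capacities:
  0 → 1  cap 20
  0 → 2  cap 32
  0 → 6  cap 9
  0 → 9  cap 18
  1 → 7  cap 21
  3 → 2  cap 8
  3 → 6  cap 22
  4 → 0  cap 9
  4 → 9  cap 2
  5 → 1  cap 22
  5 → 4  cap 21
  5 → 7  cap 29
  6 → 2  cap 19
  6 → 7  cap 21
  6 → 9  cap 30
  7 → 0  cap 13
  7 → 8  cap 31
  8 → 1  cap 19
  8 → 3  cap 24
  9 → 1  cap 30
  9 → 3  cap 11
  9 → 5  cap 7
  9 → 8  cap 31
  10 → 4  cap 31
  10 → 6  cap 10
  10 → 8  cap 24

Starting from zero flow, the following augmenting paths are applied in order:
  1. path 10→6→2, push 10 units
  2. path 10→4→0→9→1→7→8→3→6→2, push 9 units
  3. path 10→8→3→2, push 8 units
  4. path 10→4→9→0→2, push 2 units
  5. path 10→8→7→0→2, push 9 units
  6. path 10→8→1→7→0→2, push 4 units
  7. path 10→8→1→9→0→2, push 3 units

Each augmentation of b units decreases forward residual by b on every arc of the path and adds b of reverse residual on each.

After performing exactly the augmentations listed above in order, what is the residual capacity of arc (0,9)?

after path 1 (10→6→2, push 10): res(0,9)=18
after path 2 (10→4→0→9→1→7→8→3→6→2, push 9): res(0,9)=9
after path 3 (10→8→3→2, push 8): res(0,9)=9
after path 4 (10→4→9→0→2, push 2): res(0,9)=11
after path 5 (10→8→7→0→2, push 9): res(0,9)=11
after path 6 (10→8→1→7→0→2, push 4): res(0,9)=11
after path 7 (10→8→1→9→0→2, push 3): res(0,9)=14

Residual capacity of (0,9): 14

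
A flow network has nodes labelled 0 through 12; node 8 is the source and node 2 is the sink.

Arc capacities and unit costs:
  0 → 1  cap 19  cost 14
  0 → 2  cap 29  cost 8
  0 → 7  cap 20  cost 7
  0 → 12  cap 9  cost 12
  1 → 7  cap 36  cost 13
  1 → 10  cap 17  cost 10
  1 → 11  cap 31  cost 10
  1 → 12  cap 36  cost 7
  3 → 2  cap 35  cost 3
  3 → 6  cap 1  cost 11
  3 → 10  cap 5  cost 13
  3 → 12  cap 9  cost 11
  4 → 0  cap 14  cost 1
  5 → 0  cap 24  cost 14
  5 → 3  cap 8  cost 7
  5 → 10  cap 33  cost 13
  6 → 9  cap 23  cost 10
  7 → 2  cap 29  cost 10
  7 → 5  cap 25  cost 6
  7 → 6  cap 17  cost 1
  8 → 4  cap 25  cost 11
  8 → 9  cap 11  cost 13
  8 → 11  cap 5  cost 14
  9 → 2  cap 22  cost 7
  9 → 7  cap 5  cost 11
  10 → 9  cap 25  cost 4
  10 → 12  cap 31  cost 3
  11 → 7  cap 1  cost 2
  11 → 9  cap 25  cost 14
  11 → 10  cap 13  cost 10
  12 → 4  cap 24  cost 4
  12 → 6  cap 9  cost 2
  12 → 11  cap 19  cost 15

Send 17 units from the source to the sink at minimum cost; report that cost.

Minimum cost for 17 units: 340

shortest-cost path #1: 8→9→2 push 11 @ unit cost 20 (adds 220)
shortest-cost path #2: 8→4→0→2 push 6 @ unit cost 20 (adds 120)
total cost = 340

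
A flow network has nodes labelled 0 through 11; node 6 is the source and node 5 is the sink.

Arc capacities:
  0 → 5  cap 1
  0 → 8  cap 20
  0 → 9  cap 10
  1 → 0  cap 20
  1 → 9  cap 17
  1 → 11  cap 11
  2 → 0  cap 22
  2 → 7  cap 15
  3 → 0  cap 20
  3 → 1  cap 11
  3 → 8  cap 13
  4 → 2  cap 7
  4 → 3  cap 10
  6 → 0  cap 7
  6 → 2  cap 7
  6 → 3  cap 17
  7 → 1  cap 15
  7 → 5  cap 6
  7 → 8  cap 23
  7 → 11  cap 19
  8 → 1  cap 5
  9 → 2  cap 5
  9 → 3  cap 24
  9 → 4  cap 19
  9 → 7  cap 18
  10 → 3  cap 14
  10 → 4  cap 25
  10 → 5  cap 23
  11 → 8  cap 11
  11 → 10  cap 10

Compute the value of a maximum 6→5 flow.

Maximum flow value: 17

augment #1: 6→0→5 bottleneck 1, total now 1
augment #2: 6→2→7→5 bottleneck 6, total now 7
augment #3: 6→2→7→11→10→5 bottleneck 1, total now 8
augment #4: 6→3→1→11→10→5 bottleneck 9, total now 17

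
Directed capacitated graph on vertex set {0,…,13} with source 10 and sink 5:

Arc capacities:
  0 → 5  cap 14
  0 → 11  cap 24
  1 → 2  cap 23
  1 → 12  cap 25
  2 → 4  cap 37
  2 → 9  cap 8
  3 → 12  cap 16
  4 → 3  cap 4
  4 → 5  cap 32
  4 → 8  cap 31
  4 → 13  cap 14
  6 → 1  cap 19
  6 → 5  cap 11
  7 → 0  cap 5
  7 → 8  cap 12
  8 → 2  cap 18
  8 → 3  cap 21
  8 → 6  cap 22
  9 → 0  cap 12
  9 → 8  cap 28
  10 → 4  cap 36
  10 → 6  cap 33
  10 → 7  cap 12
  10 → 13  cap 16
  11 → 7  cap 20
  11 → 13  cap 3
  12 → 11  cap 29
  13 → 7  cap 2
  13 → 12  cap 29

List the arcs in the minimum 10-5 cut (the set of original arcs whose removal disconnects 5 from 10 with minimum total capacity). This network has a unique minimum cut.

augment #1: 10→4→5 push 32
augment #2: 10→6→5 push 11
augment #3: 10→7→0→5 push 5
augment #4: 10→4→8→2→9→0→5 push 4
augment #5: 10→6→1→2→9→0→5 push 4
max flow = 56; residual-reachable set from 10 gives S-side
cut edges (S→T): {(2,9), (4,5), (6,5), (7,0)} total cap 56

Min-cut arcs: {(2,9), (4,5), (6,5), (7,0)} (total capacity 56)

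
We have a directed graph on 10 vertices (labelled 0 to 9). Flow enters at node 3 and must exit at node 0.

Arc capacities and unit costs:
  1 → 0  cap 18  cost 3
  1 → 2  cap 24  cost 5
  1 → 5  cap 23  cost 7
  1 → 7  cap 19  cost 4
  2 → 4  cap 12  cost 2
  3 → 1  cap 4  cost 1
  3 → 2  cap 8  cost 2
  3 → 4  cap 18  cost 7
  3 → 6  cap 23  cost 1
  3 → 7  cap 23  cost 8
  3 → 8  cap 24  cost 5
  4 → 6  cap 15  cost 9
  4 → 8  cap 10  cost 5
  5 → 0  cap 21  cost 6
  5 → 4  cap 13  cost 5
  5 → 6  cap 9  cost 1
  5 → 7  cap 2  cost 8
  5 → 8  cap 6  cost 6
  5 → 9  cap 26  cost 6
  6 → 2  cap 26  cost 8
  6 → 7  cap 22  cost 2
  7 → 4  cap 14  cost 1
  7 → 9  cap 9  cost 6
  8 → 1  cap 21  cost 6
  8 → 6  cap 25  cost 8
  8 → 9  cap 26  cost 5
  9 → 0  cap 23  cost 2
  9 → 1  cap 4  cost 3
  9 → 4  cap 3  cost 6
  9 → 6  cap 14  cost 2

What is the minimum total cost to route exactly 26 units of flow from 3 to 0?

Minimum cost for 26 units: 271

shortest-cost path #1: 3→1→0 push 4 @ unit cost 4 (adds 16)
shortest-cost path #2: 3→6→7→9→0 push 9 @ unit cost 11 (adds 99)
shortest-cost path #3: 3→8→9→0 push 13 @ unit cost 12 (adds 156)
total cost = 271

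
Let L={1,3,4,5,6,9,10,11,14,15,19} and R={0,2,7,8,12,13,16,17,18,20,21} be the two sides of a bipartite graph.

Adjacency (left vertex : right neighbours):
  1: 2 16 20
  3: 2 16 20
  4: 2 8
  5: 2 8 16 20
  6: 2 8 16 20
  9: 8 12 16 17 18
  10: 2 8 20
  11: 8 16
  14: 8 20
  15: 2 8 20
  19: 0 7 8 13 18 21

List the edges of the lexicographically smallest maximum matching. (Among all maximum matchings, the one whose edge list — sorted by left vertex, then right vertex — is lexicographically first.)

|M| = 6 (so the lex-smallest maximum matching has 6 edges)
process left vertices in ascending order; for each, take the smallest-labelled available neighbour that still permits 6 edges overall, or leave it unmatched if none does
lex-smallest matching: {1-2, 3-16, 4-8, 5-20, 9-12, 19-0}

Lex-smallest maximum matching: {(1,2), (3,16), (4,8), (5,20), (9,12), (19,0)}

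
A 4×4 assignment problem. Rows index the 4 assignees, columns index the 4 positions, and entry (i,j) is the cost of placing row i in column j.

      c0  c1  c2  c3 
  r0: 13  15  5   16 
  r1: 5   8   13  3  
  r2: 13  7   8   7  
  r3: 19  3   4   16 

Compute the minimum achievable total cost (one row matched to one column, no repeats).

Minimum assignment cost: 20

optimal assignment: row0→col2 (cost 5), row1→col0 (cost 5), row2→col3 (cost 7), row3→col1 (cost 3)
total = 5 + 5 + 7 + 3 = 20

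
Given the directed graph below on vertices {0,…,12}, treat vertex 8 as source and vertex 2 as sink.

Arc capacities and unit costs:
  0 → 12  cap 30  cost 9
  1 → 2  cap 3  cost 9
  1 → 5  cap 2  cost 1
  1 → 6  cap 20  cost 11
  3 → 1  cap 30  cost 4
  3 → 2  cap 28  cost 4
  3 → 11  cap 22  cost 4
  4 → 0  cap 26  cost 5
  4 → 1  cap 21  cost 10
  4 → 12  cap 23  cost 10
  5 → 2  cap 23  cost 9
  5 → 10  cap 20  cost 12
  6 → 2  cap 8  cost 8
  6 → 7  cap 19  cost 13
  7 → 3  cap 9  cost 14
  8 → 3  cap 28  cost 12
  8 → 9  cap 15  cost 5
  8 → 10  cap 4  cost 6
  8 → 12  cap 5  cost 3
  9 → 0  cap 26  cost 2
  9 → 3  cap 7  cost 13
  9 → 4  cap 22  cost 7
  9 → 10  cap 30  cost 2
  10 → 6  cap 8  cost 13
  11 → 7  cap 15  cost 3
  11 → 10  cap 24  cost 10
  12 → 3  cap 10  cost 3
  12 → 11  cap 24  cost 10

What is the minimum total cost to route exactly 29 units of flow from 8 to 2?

Minimum cost for 29 units: 443

shortest-cost path #1: 8→12→3→2 push 5 @ unit cost 10 (adds 50)
shortest-cost path #2: 8→3→2 push 23 @ unit cost 16 (adds 368)
shortest-cost path #3: 8→3→1→2 push 1 @ unit cost 25 (adds 25)
total cost = 443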